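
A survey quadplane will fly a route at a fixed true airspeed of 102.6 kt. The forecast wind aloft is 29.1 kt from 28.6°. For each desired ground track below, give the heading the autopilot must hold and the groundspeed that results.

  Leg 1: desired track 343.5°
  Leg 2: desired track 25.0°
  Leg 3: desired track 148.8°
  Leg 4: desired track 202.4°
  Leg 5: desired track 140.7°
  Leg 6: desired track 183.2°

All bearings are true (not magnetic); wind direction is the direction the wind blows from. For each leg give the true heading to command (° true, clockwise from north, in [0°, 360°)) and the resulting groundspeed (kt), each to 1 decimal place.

Leg 1: heading=355.1°, groundspeed=80.0 kt
Leg 2: heading=26.0°, groundspeed=73.5 kt
Leg 3: heading=134.6°, groundspeed=114.1 kt
Leg 4: heading=200.6°, groundspeed=131.5 kt
Leg 5: heading=125.5°, groundspeed=109.9 kt
Leg 6: heading=176.2°, groundspeed=128.1 kt

Leg 1: desired track 343.5°; wind correction +11.6° → command heading 355.1°, groundspeed 80.0 kt
Leg 2: desired track 25.0°; wind correction +1.0° → command heading 26.0°, groundspeed 73.5 kt
Leg 3: desired track 148.8°; wind correction -14.2° → command heading 134.6°, groundspeed 114.1 kt
Leg 4: desired track 202.4°; wind correction -1.8° → command heading 200.6°, groundspeed 131.5 kt
Leg 5: desired track 140.7°; wind correction -15.2° → command heading 125.5°, groundspeed 109.9 kt
Leg 6: desired track 183.2°; wind correction -7.0° → command heading 176.2°, groundspeed 128.1 kt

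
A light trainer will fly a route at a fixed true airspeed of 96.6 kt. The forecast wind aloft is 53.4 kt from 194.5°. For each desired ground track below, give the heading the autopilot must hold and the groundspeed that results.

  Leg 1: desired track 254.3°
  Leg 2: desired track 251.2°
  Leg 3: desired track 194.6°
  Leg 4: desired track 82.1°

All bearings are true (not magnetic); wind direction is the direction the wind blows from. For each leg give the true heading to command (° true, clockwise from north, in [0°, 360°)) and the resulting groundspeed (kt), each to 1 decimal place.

Leg 1: heading=225.8°, groundspeed=58.0 kt
Leg 2: heading=223.7°, groundspeed=56.4 kt
Leg 3: heading=194.5°, groundspeed=43.2 kt
Leg 4: heading=112.8°, groundspeed=103.4 kt

Leg 1: desired track 254.3°; wind correction -28.5° → command heading 225.8°, groundspeed 58.0 kt
Leg 2: desired track 251.2°; wind correction -27.5° → command heading 223.7°, groundspeed 56.4 kt
Leg 3: desired track 194.6°; wind correction -0.1° → command heading 194.5°, groundspeed 43.2 kt
Leg 4: desired track 82.1°; wind correction +30.7° → command heading 112.8°, groundspeed 103.4 kt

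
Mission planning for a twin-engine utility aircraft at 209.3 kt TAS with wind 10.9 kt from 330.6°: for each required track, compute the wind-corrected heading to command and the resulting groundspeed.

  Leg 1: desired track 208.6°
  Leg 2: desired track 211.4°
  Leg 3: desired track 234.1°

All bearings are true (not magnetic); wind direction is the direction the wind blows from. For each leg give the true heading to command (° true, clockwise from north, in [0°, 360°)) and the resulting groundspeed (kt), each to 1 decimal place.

Leg 1: desired track 208.6°; wind correction +2.5° → command heading 211.1°, groundspeed 214.9 kt
Leg 2: desired track 211.4°; wind correction +2.6° → command heading 214.0°, groundspeed 214.4 kt
Leg 3: desired track 234.1°; wind correction +3.0° → command heading 237.1°, groundspeed 210.3 kt

Leg 1: heading=211.1°, groundspeed=214.9 kt
Leg 2: heading=214.0°, groundspeed=214.4 kt
Leg 3: heading=237.1°, groundspeed=210.3 kt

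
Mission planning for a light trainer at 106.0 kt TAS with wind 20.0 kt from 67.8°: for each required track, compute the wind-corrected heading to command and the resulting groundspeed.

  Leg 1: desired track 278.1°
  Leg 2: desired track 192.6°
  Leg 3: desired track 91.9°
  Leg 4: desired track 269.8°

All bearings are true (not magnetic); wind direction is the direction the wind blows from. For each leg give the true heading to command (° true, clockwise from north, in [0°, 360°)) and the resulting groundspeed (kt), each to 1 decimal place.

Leg 1: heading=283.6°, groundspeed=122.8 kt
Leg 2: heading=183.7°, groundspeed=116.1 kt
Leg 3: heading=87.5°, groundspeed=87.4 kt
Leg 4: heading=273.9°, groundspeed=124.3 kt

Leg 1: desired track 278.1°; wind correction +5.5° → command heading 283.6°, groundspeed 122.8 kt
Leg 2: desired track 192.6°; wind correction -8.9° → command heading 183.7°, groundspeed 116.1 kt
Leg 3: desired track 91.9°; wind correction -4.4° → command heading 87.5°, groundspeed 87.4 kt
Leg 4: desired track 269.8°; wind correction +4.1° → command heading 273.9°, groundspeed 124.3 kt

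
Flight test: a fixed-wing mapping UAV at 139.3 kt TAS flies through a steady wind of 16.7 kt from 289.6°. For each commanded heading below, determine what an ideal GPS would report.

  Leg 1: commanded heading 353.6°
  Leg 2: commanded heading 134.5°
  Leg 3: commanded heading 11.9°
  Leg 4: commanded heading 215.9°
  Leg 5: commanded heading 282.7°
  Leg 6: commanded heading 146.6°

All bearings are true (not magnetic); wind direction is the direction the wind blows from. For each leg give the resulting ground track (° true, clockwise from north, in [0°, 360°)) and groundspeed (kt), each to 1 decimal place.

Leg 1: heading 353.6°; drift +6.5° → track 0.1°, groundspeed 132.8 kt
Leg 2: heading 134.5°; drift -2.6° → track 131.9°, groundspeed 154.6 kt
Leg 3: heading 11.9°; drift +6.9° → track 18.8°, groundspeed 138.1 kt
Leg 4: heading 215.9°; drift -6.8° → track 209.1°, groundspeed 135.6 kt
Leg 5: heading 282.7°; drift -0.9° → track 281.8°, groundspeed 122.7 kt
Leg 6: heading 146.6°; drift -3.8° → track 142.8°, groundspeed 153.0 kt

Leg 1: track=0.1°, groundspeed=132.8 kt
Leg 2: track=131.9°, groundspeed=154.6 kt
Leg 3: track=18.8°, groundspeed=138.1 kt
Leg 4: track=209.1°, groundspeed=135.6 kt
Leg 5: track=281.8°, groundspeed=122.7 kt
Leg 6: track=142.8°, groundspeed=153.0 kt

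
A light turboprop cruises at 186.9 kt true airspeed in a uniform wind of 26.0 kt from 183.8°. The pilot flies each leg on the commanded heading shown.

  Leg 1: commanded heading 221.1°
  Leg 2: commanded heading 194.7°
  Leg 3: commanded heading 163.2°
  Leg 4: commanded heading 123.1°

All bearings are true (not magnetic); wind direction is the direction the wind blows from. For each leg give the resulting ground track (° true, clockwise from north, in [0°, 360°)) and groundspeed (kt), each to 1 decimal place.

Leg 1: track=226.5°, groundspeed=167.0 kt
Leg 2: track=196.4°, groundspeed=161.4 kt
Leg 3: track=160.0°, groundspeed=162.8 kt
Leg 4: track=115.7°, groundspeed=175.6 kt

Leg 1: heading 221.1°; drift +5.4° → track 226.5°, groundspeed 167.0 kt
Leg 2: heading 194.7°; drift +1.7° → track 196.4°, groundspeed 161.4 kt
Leg 3: heading 163.2°; drift -3.2° → track 160.0°, groundspeed 162.8 kt
Leg 4: heading 123.1°; drift -7.4° → track 115.7°, groundspeed 175.6 kt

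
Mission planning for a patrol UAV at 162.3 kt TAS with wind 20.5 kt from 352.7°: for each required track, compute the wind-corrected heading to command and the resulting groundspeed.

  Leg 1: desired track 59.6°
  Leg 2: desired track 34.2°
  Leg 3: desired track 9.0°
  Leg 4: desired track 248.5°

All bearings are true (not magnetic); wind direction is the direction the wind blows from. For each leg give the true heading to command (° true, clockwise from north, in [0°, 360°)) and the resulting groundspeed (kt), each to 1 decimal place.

Leg 1: heading=52.9°, groundspeed=153.2 kt
Leg 2: heading=29.4°, groundspeed=146.4 kt
Leg 3: heading=7.0°, groundspeed=142.5 kt
Leg 4: heading=255.5°, groundspeed=166.1 kt

Leg 1: desired track 59.6°; wind correction -6.7° → command heading 52.9°, groundspeed 153.2 kt
Leg 2: desired track 34.2°; wind correction -4.8° → command heading 29.4°, groundspeed 146.4 kt
Leg 3: desired track 9.0°; wind correction -2.0° → command heading 7.0°, groundspeed 142.5 kt
Leg 4: desired track 248.5°; wind correction +7.0° → command heading 255.5°, groundspeed 166.1 kt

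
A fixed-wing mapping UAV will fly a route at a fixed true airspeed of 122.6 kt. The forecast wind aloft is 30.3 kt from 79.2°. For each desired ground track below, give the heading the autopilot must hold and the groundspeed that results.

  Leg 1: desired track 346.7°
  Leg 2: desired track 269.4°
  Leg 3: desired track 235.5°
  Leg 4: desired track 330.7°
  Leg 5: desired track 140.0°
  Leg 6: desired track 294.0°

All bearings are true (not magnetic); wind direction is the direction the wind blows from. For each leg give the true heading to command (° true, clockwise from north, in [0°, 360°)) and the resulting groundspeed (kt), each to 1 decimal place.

Leg 1: heading=1.0°, groundspeed=120.1 kt
Leg 2: heading=271.9°, groundspeed=152.3 kt
Leg 3: heading=229.8°, groundspeed=149.7 kt
Leg 4: heading=344.3°, groundspeed=128.8 kt
Leg 5: heading=127.5°, groundspeed=104.9 kt
Leg 6: heading=302.1°, groundspeed=146.3 kt

Leg 1: desired track 346.7°; wind correction +14.3° → command heading 1.0°, groundspeed 120.1 kt
Leg 2: desired track 269.4°; wind correction +2.5° → command heading 271.9°, groundspeed 152.3 kt
Leg 3: desired track 235.5°; wind correction -5.7° → command heading 229.8°, groundspeed 149.7 kt
Leg 4: desired track 330.7°; wind correction +13.6° → command heading 344.3°, groundspeed 128.8 kt
Leg 5: desired track 140.0°; wind correction -12.5° → command heading 127.5°, groundspeed 104.9 kt
Leg 6: desired track 294.0°; wind correction +8.1° → command heading 302.1°, groundspeed 146.3 kt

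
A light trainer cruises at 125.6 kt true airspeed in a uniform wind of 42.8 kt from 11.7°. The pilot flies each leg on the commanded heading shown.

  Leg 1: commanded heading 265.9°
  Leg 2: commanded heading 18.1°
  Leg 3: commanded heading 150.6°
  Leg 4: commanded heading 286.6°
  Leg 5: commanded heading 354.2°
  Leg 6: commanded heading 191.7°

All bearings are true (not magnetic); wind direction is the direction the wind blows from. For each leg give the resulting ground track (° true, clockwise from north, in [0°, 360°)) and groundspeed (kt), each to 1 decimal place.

Leg 1: track=249.2°, groundspeed=143.3 kt
Leg 2: track=21.4°, groundspeed=83.2 kt
Leg 3: track=160.7°, groundspeed=160.3 kt
Leg 4: track=267.3°, groundspeed=129.2 kt
Leg 5: track=345.6°, groundspeed=85.8 kt
Leg 6: track=191.7°, groundspeed=168.4 kt

Leg 1: heading 265.9°; drift -16.7° → track 249.2°, groundspeed 143.3 kt
Leg 2: heading 18.1°; drift +3.3° → track 21.4°, groundspeed 83.2 kt
Leg 3: heading 150.6°; drift +10.1° → track 160.7°, groundspeed 160.3 kt
Leg 4: heading 286.6°; drift -19.3° → track 267.3°, groundspeed 129.2 kt
Leg 5: heading 354.2°; drift -8.6° → track 345.6°, groundspeed 85.8 kt
Leg 6: heading 191.7°; drift +0.0° → track 191.7°, groundspeed 168.4 kt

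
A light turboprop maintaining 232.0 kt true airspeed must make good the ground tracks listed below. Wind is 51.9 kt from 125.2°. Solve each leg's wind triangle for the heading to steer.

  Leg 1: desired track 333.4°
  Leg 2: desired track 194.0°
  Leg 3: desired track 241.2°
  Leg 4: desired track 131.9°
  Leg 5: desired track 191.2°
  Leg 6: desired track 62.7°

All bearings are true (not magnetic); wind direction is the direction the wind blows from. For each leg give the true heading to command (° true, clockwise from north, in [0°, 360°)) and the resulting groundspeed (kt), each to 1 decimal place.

Leg 1: desired track 333.4°; wind correction +6.1° → command heading 339.5°, groundspeed 276.4 kt
Leg 2: desired track 194.0°; wind correction -12.0° → command heading 182.0°, groundspeed 208.1 kt
Leg 3: desired track 241.2°; wind correction -11.6° → command heading 229.6°, groundspeed 250.0 kt
Leg 4: desired track 131.9°; wind correction -1.5° → command heading 130.4°, groundspeed 180.4 kt
Leg 5: desired track 191.2°; wind correction -11.8° → command heading 179.4°, groundspeed 206.0 kt
Leg 6: desired track 62.7°; wind correction +11.4° → command heading 74.1°, groundspeed 203.4 kt

Leg 1: heading=339.5°, groundspeed=276.4 kt
Leg 2: heading=182.0°, groundspeed=208.1 kt
Leg 3: heading=229.6°, groundspeed=250.0 kt
Leg 4: heading=130.4°, groundspeed=180.4 kt
Leg 5: heading=179.4°, groundspeed=206.0 kt
Leg 6: heading=74.1°, groundspeed=203.4 kt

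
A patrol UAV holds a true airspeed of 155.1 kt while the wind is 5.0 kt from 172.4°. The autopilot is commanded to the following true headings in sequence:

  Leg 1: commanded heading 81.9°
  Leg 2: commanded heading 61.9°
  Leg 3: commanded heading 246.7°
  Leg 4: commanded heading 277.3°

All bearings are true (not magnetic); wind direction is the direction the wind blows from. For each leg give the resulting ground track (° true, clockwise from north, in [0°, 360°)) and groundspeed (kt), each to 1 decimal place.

Leg 1: heading 81.9°; drift -1.8° → track 80.1°, groundspeed 155.2 kt
Leg 2: heading 61.9°; drift -1.7° → track 60.2°, groundspeed 156.9 kt
Leg 3: heading 246.7°; drift +1.8° → track 248.5°, groundspeed 153.8 kt
Leg 4: heading 277.3°; drift +1.8° → track 279.1°, groundspeed 156.5 kt

Leg 1: track=80.1°, groundspeed=155.2 kt
Leg 2: track=60.2°, groundspeed=156.9 kt
Leg 3: track=248.5°, groundspeed=153.8 kt
Leg 4: track=279.1°, groundspeed=156.5 kt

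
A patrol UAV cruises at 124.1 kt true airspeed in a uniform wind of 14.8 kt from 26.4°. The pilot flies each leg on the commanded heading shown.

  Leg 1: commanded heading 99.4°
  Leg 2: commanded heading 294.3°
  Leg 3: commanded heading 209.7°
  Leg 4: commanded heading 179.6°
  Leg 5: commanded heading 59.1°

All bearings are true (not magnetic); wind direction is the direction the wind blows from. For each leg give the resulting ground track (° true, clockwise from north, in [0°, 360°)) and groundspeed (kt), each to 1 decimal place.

Leg 1: heading 99.4°; drift +6.7° → track 106.1°, groundspeed 120.6 kt
Leg 2: heading 294.3°; drift -6.8° → track 287.5°, groundspeed 125.5 kt
Leg 3: heading 209.7°; drift -0.4° → track 209.3°, groundspeed 138.9 kt
Leg 4: heading 179.6°; drift +2.8° → track 182.4°, groundspeed 137.5 kt
Leg 5: heading 59.1°; drift +4.1° → track 63.2°, groundspeed 111.9 kt

Leg 1: track=106.1°, groundspeed=120.6 kt
Leg 2: track=287.5°, groundspeed=125.5 kt
Leg 3: track=209.3°, groundspeed=138.9 kt
Leg 4: track=182.4°, groundspeed=137.5 kt
Leg 5: track=63.2°, groundspeed=111.9 kt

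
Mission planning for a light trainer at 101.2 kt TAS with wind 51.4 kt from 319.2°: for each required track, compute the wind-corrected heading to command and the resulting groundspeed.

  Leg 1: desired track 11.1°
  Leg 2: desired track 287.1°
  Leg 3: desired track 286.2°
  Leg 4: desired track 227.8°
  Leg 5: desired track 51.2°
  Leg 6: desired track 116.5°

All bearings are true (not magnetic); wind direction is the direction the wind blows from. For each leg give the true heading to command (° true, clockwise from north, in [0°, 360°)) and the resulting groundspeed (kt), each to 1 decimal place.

Leg 1: heading=347.5°, groundspeed=61.0 kt
Leg 2: heading=302.8°, groundspeed=53.9 kt
Leg 3: heading=302.3°, groundspeed=54.1 kt
Leg 4: heading=258.3°, groundspeed=88.4 kt
Leg 5: heading=20.7°, groundspeed=89.0 kt
Leg 6: heading=105.2°, groundspeed=146.7 kt

Leg 1: desired track 11.1°; wind correction -23.6° → command heading 347.5°, groundspeed 61.0 kt
Leg 2: desired track 287.1°; wind correction +15.7° → command heading 302.8°, groundspeed 53.9 kt
Leg 3: desired track 286.2°; wind correction +16.1° → command heading 302.3°, groundspeed 54.1 kt
Leg 4: desired track 227.8°; wind correction +30.5° → command heading 258.3°, groundspeed 88.4 kt
Leg 5: desired track 51.2°; wind correction -30.5° → command heading 20.7°, groundspeed 89.0 kt
Leg 6: desired track 116.5°; wind correction -11.3° → command heading 105.2°, groundspeed 146.7 kt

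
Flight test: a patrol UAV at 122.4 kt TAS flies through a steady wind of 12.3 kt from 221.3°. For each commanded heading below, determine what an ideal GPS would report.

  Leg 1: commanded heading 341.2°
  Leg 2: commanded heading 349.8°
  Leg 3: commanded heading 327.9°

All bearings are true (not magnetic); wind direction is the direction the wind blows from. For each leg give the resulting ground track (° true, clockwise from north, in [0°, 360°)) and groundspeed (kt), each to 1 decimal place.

Leg 1: track=345.9°, groundspeed=129.0 kt
Leg 2: track=354.0°, groundspeed=130.4 kt
Leg 3: track=333.2°, groundspeed=126.5 kt

Leg 1: heading 341.2°; drift +4.7° → track 345.9°, groundspeed 129.0 kt
Leg 2: heading 349.8°; drift +4.2° → track 354.0°, groundspeed 130.4 kt
Leg 3: heading 327.9°; drift +5.3° → track 333.2°, groundspeed 126.5 kt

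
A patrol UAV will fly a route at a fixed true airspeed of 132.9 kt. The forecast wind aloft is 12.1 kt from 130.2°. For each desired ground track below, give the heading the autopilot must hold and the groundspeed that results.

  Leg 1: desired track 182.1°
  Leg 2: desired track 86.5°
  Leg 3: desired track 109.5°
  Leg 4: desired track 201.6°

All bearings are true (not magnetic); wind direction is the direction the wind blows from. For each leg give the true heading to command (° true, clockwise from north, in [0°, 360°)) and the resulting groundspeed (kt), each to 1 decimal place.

Leg 1: heading=178.0°, groundspeed=125.1 kt
Leg 2: heading=90.1°, groundspeed=123.9 kt
Leg 3: heading=111.3°, groundspeed=121.5 kt
Leg 4: heading=196.6°, groundspeed=128.5 kt

Leg 1: desired track 182.1°; wind correction -4.1° → command heading 178.0°, groundspeed 125.1 kt
Leg 2: desired track 86.5°; wind correction +3.6° → command heading 90.1°, groundspeed 123.9 kt
Leg 3: desired track 109.5°; wind correction +1.8° → command heading 111.3°, groundspeed 121.5 kt
Leg 4: desired track 201.6°; wind correction -5.0° → command heading 196.6°, groundspeed 128.5 kt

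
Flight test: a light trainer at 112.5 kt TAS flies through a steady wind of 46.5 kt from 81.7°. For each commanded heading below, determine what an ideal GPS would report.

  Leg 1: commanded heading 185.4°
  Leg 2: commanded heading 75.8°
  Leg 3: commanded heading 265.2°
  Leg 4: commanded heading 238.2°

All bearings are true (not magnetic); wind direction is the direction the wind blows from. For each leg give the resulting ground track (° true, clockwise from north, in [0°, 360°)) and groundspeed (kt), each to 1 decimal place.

Leg 1: heading 185.4°; drift +20.1° → track 205.5°, groundspeed 131.5 kt
Leg 2: heading 75.8°; drift -4.1° → track 71.7°, groundspeed 66.4 kt
Leg 3: heading 265.2°; drift -1.0° → track 264.2°, groundspeed 158.9 kt
Leg 4: heading 238.2°; drift +6.8° → track 245.0°, groundspeed 156.2 kt

Leg 1: track=205.5°, groundspeed=131.5 kt
Leg 2: track=71.7°, groundspeed=66.4 kt
Leg 3: track=264.2°, groundspeed=158.9 kt
Leg 4: track=245.0°, groundspeed=156.2 kt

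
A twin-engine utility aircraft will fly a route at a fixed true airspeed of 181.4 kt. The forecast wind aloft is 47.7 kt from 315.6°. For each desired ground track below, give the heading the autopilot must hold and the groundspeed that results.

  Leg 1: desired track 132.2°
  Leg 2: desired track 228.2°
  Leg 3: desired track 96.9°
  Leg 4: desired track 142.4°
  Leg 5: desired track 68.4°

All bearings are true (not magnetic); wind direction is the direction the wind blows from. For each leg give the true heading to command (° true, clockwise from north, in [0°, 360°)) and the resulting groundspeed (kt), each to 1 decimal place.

Leg 1: heading=131.3°, groundspeed=229.0 kt
Leg 2: heading=243.4°, groundspeed=172.9 kt
Leg 3: heading=87.4°, groundspeed=216.2 kt
Leg 4: heading=144.2°, groundspeed=228.7 kt
Leg 5: heading=54.4°, groundspeed=194.5 kt

Leg 1: desired track 132.2°; wind correction -0.9° → command heading 131.3°, groundspeed 229.0 kt
Leg 2: desired track 228.2°; wind correction +15.2° → command heading 243.4°, groundspeed 172.9 kt
Leg 3: desired track 96.9°; wind correction -9.5° → command heading 87.4°, groundspeed 216.2 kt
Leg 4: desired track 142.4°; wind correction +1.8° → command heading 144.2°, groundspeed 228.7 kt
Leg 5: desired track 68.4°; wind correction -14.0° → command heading 54.4°, groundspeed 194.5 kt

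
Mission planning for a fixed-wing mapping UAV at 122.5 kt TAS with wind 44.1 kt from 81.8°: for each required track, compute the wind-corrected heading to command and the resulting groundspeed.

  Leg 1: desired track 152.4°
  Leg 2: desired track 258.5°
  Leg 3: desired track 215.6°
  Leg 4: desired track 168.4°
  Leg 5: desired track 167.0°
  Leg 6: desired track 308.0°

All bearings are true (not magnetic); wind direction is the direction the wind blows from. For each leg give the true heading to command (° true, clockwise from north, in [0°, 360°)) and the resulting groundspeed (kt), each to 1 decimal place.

Leg 1: heading=132.5°, groundspeed=100.6 kt
Leg 2: heading=257.3°, groundspeed=166.5 kt
Leg 3: heading=200.5°, groundspeed=148.8 kt
Leg 4: heading=147.3°, groundspeed=111.7 kt
Leg 5: heading=146.0°, groundspeed=110.7 kt
Leg 6: heading=323.1°, groundspeed=148.8 kt

Leg 1: desired track 152.4°; wind correction -19.9° → command heading 132.5°, groundspeed 100.6 kt
Leg 2: desired track 258.5°; wind correction -1.2° → command heading 257.3°, groundspeed 166.5 kt
Leg 3: desired track 215.6°; wind correction -15.1° → command heading 200.5°, groundspeed 148.8 kt
Leg 4: desired track 168.4°; wind correction -21.1° → command heading 147.3°, groundspeed 111.7 kt
Leg 5: desired track 167.0°; wind correction -21.0° → command heading 146.0°, groundspeed 110.7 kt
Leg 6: desired track 308.0°; wind correction +15.1° → command heading 323.1°, groundspeed 148.8 kt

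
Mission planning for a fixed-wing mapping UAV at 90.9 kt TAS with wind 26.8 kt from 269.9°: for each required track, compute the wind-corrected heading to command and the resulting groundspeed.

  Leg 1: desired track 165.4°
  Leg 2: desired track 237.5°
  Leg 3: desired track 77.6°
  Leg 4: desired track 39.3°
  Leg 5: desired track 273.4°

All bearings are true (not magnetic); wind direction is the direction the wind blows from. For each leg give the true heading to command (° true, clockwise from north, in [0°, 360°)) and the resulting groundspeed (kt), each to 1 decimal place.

Leg 1: desired track 165.4°; wind correction +16.6° → command heading 182.0°, groundspeed 93.8 kt
Leg 2: desired track 237.5°; wind correction +9.1° → command heading 246.6°, groundspeed 67.1 kt
Leg 3: desired track 77.6°; wind correction -3.6° → command heading 74.0°, groundspeed 116.9 kt
Leg 4: desired track 39.3°; wind correction -13.2° → command heading 26.1°, groundspeed 105.5 kt
Leg 5: desired track 273.4°; wind correction -1.0° → command heading 272.4°, groundspeed 64.1 kt

Leg 1: heading=182.0°, groundspeed=93.8 kt
Leg 2: heading=246.6°, groundspeed=67.1 kt
Leg 3: heading=74.0°, groundspeed=116.9 kt
Leg 4: heading=26.1°, groundspeed=105.5 kt
Leg 5: heading=272.4°, groundspeed=64.1 kt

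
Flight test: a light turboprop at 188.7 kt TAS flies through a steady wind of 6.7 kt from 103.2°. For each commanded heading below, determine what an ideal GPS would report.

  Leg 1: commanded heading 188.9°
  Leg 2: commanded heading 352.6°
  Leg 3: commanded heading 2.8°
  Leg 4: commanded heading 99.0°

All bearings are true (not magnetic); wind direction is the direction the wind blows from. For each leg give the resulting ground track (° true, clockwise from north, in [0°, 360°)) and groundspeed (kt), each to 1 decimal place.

Leg 1: heading 188.9°; drift +2.0° → track 190.9°, groundspeed 188.3 kt
Leg 2: heading 352.6°; drift -1.9° → track 350.7°, groundspeed 191.2 kt
Leg 3: heading 2.8°; drift -2.0° → track 0.8°, groundspeed 190.0 kt
Leg 4: heading 99.0°; drift -0.2° → track 98.8°, groundspeed 182.0 kt

Leg 1: track=190.9°, groundspeed=188.3 kt
Leg 2: track=350.7°, groundspeed=191.2 kt
Leg 3: track=0.8°, groundspeed=190.0 kt
Leg 4: track=98.8°, groundspeed=182.0 kt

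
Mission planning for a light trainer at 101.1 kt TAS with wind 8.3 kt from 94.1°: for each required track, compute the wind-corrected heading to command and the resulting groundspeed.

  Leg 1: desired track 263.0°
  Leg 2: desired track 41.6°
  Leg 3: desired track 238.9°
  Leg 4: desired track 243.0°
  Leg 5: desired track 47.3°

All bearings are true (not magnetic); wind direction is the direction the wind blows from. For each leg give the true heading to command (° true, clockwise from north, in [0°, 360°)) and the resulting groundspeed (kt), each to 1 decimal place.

Leg 1: heading=262.1°, groundspeed=109.2 kt
Leg 2: heading=45.3°, groundspeed=95.8 kt
Leg 3: heading=236.2°, groundspeed=107.8 kt
Leg 4: heading=240.6°, groundspeed=108.1 kt
Leg 5: heading=50.7°, groundspeed=95.2 kt

Leg 1: desired track 263.0°; wind correction -0.9° → command heading 262.1°, groundspeed 109.2 kt
Leg 2: desired track 41.6°; wind correction +3.7° → command heading 45.3°, groundspeed 95.8 kt
Leg 3: desired track 238.9°; wind correction -2.7° → command heading 236.2°, groundspeed 107.8 kt
Leg 4: desired track 243.0°; wind correction -2.4° → command heading 240.6°, groundspeed 108.1 kt
Leg 5: desired track 47.3°; wind correction +3.4° → command heading 50.7°, groundspeed 95.2 kt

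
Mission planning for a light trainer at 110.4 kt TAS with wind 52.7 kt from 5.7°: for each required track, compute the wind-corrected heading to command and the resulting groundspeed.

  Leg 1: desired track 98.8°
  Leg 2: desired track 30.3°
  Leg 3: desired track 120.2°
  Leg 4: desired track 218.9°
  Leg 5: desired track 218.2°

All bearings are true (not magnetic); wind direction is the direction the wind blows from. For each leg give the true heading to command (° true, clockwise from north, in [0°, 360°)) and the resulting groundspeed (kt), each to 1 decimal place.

Leg 1: desired track 98.8°; wind correction -28.5° → command heading 70.3°, groundspeed 99.9 kt
Leg 2: desired track 30.3°; wind correction -11.5° → command heading 18.8°, groundspeed 60.3 kt
Leg 3: desired track 120.2°; wind correction -25.7° → command heading 94.5°, groundspeed 121.3 kt
Leg 4: desired track 218.9°; wind correction +15.2° → command heading 234.1°, groundspeed 150.7 kt
Leg 5: desired track 218.2°; wind correction +14.9° → command heading 233.1°, groundspeed 151.2 kt

Leg 1: heading=70.3°, groundspeed=99.9 kt
Leg 2: heading=18.8°, groundspeed=60.3 kt
Leg 3: heading=94.5°, groundspeed=121.3 kt
Leg 4: heading=234.1°, groundspeed=150.7 kt
Leg 5: heading=233.1°, groundspeed=151.2 kt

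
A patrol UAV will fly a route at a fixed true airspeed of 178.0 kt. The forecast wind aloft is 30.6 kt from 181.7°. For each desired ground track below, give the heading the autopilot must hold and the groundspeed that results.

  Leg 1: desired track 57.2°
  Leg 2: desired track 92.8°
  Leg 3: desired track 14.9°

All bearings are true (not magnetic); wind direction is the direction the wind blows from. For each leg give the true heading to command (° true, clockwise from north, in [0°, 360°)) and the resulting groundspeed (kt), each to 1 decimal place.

Leg 1: heading=65.3°, groundspeed=193.5 kt
Leg 2: heading=102.7°, groundspeed=174.8 kt
Leg 3: heading=17.1°, groundspeed=207.7 kt

Leg 1: desired track 57.2°; wind correction +8.1° → command heading 65.3°, groundspeed 193.5 kt
Leg 2: desired track 92.8°; wind correction +9.9° → command heading 102.7°, groundspeed 174.8 kt
Leg 3: desired track 14.9°; wind correction +2.2° → command heading 17.1°, groundspeed 207.7 kt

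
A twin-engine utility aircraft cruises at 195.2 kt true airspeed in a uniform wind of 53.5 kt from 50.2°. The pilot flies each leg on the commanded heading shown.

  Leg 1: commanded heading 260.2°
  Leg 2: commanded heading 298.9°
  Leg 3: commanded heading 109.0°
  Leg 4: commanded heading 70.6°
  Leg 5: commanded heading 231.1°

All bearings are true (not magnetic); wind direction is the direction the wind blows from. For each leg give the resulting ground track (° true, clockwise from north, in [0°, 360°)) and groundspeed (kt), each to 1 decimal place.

Leg 1: track=253.9°, groundspeed=243.0 kt
Leg 2: track=285.8°, groundspeed=220.3 kt
Leg 3: track=124.3°, groundspeed=173.6 kt
Leg 4: track=77.9°, groundspeed=146.2 kt
Leg 5: track=230.9°, groundspeed=248.7 kt

Leg 1: heading 260.2°; drift -6.3° → track 253.9°, groundspeed 243.0 kt
Leg 2: heading 298.9°; drift -13.1° → track 285.8°, groundspeed 220.3 kt
Leg 3: heading 109.0°; drift +15.3° → track 124.3°, groundspeed 173.6 kt
Leg 4: heading 70.6°; drift +7.3° → track 77.9°, groundspeed 146.2 kt
Leg 5: heading 231.1°; drift -0.2° → track 230.9°, groundspeed 248.7 kt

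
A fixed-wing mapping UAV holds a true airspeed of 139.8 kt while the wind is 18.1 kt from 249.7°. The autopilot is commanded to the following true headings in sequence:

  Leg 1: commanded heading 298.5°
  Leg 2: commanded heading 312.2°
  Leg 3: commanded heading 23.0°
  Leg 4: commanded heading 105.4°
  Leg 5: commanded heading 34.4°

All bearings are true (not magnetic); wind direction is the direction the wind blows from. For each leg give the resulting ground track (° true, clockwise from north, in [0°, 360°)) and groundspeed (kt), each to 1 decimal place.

Leg 1: heading 298.5°; drift +6.1° → track 304.6°, groundspeed 128.6 kt
Leg 2: heading 312.2°; drift +7.0° → track 319.2°, groundspeed 132.4 kt
Leg 3: heading 23.0°; drift +4.9° → track 27.9°, groundspeed 152.8 kt
Leg 4: heading 105.4°; drift -3.9° → track 101.5°, groundspeed 154.9 kt
Leg 5: heading 34.4°; drift +3.9° → track 38.3°, groundspeed 154.9 kt

Leg 1: track=304.6°, groundspeed=128.6 kt
Leg 2: track=319.2°, groundspeed=132.4 kt
Leg 3: track=27.9°, groundspeed=152.8 kt
Leg 4: track=101.5°, groundspeed=154.9 kt
Leg 5: track=38.3°, groundspeed=154.9 kt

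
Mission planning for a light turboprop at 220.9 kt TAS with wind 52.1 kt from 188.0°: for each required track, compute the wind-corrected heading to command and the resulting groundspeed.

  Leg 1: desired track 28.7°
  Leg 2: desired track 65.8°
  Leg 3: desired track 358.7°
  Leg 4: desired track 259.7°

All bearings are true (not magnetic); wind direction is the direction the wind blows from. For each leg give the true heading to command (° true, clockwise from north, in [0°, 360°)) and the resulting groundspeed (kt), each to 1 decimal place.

Leg 1: desired track 28.7°; wind correction +4.8° → command heading 33.5°, groundspeed 268.9 kt
Leg 2: desired track 65.8°; wind correction +11.5° → command heading 77.3°, groundspeed 244.2 kt
Leg 3: desired track 358.7°; wind correction -2.2° → command heading 356.5°, groundspeed 272.2 kt
Leg 4: desired track 259.7°; wind correction -12.9° → command heading 246.8°, groundspeed 198.9 kt

Leg 1: heading=33.5°, groundspeed=268.9 kt
Leg 2: heading=77.3°, groundspeed=244.2 kt
Leg 3: heading=356.5°, groundspeed=272.2 kt
Leg 4: heading=246.8°, groundspeed=198.9 kt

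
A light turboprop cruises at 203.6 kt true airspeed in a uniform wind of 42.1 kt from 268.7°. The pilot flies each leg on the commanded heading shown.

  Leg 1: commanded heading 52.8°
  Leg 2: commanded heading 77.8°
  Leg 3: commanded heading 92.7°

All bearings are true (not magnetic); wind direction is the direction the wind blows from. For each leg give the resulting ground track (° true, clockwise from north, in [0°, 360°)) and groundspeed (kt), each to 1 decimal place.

Leg 1: track=58.7°, groundspeed=239.0 kt
Leg 2: track=79.7°, groundspeed=245.1 kt
Leg 3: track=92.0°, groundspeed=245.6 kt

Leg 1: heading 52.8°; drift +5.9° → track 58.7°, groundspeed 239.0 kt
Leg 2: heading 77.8°; drift +1.9° → track 79.7°, groundspeed 245.1 kt
Leg 3: heading 92.7°; drift -0.7° → track 92.0°, groundspeed 245.6 kt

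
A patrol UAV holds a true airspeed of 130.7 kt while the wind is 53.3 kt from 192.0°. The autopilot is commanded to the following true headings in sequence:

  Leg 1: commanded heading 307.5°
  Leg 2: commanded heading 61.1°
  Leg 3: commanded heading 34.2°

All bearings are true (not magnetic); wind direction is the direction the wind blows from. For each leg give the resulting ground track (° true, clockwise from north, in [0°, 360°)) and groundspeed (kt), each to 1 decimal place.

Leg 1: heading 307.5°; drift +17.4° → track 324.9°, groundspeed 161.0 kt
Leg 2: heading 61.1°; drift -13.7° → track 47.4°, groundspeed 170.4 kt
Leg 3: heading 34.2°; drift -6.4° → track 27.8°, groundspeed 181.2 kt

Leg 1: track=324.9°, groundspeed=161.0 kt
Leg 2: track=47.4°, groundspeed=170.4 kt
Leg 3: track=27.8°, groundspeed=181.2 kt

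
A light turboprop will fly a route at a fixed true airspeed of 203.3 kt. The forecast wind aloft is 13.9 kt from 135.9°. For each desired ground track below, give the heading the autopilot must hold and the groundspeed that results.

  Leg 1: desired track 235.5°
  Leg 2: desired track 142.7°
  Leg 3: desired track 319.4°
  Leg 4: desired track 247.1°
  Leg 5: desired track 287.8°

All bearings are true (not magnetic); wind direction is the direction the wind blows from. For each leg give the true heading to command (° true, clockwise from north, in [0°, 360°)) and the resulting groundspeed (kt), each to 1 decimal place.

Leg 1: desired track 235.5°; wind correction -3.9° → command heading 231.6°, groundspeed 205.2 kt
Leg 2: desired track 142.7°; wind correction -0.5° → command heading 142.2°, groundspeed 189.5 kt
Leg 3: desired track 319.4°; wind correction +0.2° → command heading 319.6°, groundspeed 217.2 kt
Leg 4: desired track 247.1°; wind correction -3.7° → command heading 243.4°, groundspeed 207.9 kt
Leg 5: desired track 287.8°; wind correction -1.8° → command heading 286.0°, groundspeed 215.5 kt

Leg 1: heading=231.6°, groundspeed=205.2 kt
Leg 2: heading=142.2°, groundspeed=189.5 kt
Leg 3: heading=319.6°, groundspeed=217.2 kt
Leg 4: heading=243.4°, groundspeed=207.9 kt
Leg 5: heading=286.0°, groundspeed=215.5 kt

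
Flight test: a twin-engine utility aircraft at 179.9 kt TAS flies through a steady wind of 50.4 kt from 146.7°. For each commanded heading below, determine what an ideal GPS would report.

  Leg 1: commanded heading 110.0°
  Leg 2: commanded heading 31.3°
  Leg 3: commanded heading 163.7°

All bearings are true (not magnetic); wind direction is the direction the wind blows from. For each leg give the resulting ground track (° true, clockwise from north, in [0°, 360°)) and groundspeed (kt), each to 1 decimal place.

Leg 1: track=97.8°, groundspeed=142.7 kt
Leg 2: track=18.6°, groundspeed=206.6 kt
Leg 3: track=170.1°, groundspeed=132.5 kt

Leg 1: heading 110.0°; drift -12.2° → track 97.8°, groundspeed 142.7 kt
Leg 2: heading 31.3°; drift -12.7° → track 18.6°, groundspeed 206.6 kt
Leg 3: heading 163.7°; drift +6.4° → track 170.1°, groundspeed 132.5 kt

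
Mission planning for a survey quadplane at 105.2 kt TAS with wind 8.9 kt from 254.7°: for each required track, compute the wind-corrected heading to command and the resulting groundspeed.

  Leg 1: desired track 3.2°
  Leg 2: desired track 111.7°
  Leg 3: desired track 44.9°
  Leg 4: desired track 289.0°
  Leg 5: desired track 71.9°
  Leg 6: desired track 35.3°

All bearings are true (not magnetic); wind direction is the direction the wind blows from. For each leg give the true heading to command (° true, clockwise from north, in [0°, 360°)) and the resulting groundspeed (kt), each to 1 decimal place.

Leg 1: desired track 3.2°; wind correction -4.6° → command heading 358.6°, groundspeed 107.7 kt
Leg 2: desired track 111.7°; wind correction +2.9° → command heading 114.6°, groundspeed 112.2 kt
Leg 3: desired track 44.9°; wind correction -2.4° → command heading 42.5°, groundspeed 112.8 kt
Leg 4: desired track 289.0°; wind correction -2.7° → command heading 286.3°, groundspeed 97.7 kt
Leg 5: desired track 71.9°; wind correction -0.2° → command heading 71.7°, groundspeed 114.1 kt
Leg 6: desired track 35.3°; wind correction -3.1° → command heading 32.2°, groundspeed 111.9 kt

Leg 1: heading=358.6°, groundspeed=107.7 kt
Leg 2: heading=114.6°, groundspeed=112.2 kt
Leg 3: heading=42.5°, groundspeed=112.8 kt
Leg 4: heading=286.3°, groundspeed=97.7 kt
Leg 5: heading=71.7°, groundspeed=114.1 kt
Leg 6: heading=32.2°, groundspeed=111.9 kt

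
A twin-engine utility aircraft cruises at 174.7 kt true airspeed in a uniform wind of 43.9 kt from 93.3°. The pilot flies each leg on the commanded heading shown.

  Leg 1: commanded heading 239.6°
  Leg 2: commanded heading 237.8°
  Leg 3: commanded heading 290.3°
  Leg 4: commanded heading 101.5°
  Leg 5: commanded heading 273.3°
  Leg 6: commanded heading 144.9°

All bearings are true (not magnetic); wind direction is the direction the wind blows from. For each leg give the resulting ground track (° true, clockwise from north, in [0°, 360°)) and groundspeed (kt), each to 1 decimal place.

Leg 1: track=246.2°, groundspeed=212.6 kt
Leg 2: track=244.7°, groundspeed=212.0 kt
Leg 3: track=286.9°, groundspeed=217.1 kt
Leg 4: track=104.2°, groundspeed=131.4 kt
Leg 5: track=273.3°, groundspeed=218.6 kt
Leg 6: track=158.0°, groundspeed=151.4 kt

Leg 1: heading 239.6°; drift +6.6° → track 246.2°, groundspeed 212.6 kt
Leg 2: heading 237.8°; drift +6.9° → track 244.7°, groundspeed 212.0 kt
Leg 3: heading 290.3°; drift -3.4° → track 286.9°, groundspeed 217.1 kt
Leg 4: heading 101.5°; drift +2.7° → track 104.2°, groundspeed 131.4 kt
Leg 5: heading 273.3°; drift +0.0° → track 273.3°, groundspeed 218.6 kt
Leg 6: heading 144.9°; drift +13.1° → track 158.0°, groundspeed 151.4 kt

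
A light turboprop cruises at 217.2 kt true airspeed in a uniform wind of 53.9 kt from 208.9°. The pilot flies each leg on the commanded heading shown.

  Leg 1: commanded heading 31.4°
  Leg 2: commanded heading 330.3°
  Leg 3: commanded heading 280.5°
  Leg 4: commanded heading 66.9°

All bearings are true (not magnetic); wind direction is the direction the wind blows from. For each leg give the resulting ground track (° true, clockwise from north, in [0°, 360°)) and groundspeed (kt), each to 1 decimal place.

Leg 1: track=30.9°, groundspeed=271.1 kt
Leg 2: track=340.9°, groundspeed=249.6 kt
Leg 3: track=294.8°, groundspeed=206.6 kt
Leg 4: track=59.6°, groundspeed=261.8 kt

Leg 1: heading 31.4°; drift -0.5° → track 30.9°, groundspeed 271.1 kt
Leg 2: heading 330.3°; drift +10.6° → track 340.9°, groundspeed 249.6 kt
Leg 3: heading 280.5°; drift +14.3° → track 294.8°, groundspeed 206.6 kt
Leg 4: heading 66.9°; drift -7.3° → track 59.6°, groundspeed 261.8 kt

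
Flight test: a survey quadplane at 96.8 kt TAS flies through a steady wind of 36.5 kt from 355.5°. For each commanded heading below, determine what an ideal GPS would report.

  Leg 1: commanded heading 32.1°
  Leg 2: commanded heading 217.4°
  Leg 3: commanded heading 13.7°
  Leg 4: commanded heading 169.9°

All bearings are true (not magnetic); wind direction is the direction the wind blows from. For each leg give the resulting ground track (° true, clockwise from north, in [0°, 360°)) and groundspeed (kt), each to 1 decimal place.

Leg 1: heading 32.1°; drift +17.9° → track 50.0°, groundspeed 70.9 kt
Leg 2: heading 217.4°; drift -11.1° → track 206.3°, groundspeed 126.3 kt
Leg 3: heading 13.7°; drift +10.4° → track 24.1°, groundspeed 63.2 kt
Leg 4: heading 169.9°; drift +1.5° → track 171.4°, groundspeed 133.2 kt

Leg 1: track=50.0°, groundspeed=70.9 kt
Leg 2: track=206.3°, groundspeed=126.3 kt
Leg 3: track=24.1°, groundspeed=63.2 kt
Leg 4: track=171.4°, groundspeed=133.2 kt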